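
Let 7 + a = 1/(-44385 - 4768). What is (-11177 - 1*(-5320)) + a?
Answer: -288233193/49153 ≈ -5864.0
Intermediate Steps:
a = -344072/49153 (a = -7 + 1/(-44385 - 4768) = -7 + 1/(-49153) = -7 - 1/49153 = -344072/49153 ≈ -7.0000)
(-11177 - 1*(-5320)) + a = (-11177 - 1*(-5320)) - 344072/49153 = (-11177 + 5320) - 344072/49153 = -5857 - 344072/49153 = -288233193/49153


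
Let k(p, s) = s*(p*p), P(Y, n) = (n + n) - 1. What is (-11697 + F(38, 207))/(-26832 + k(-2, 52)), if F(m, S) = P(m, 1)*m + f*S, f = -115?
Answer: 341/256 ≈ 1.3320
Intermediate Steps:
P(Y, n) = -1 + 2*n (P(Y, n) = 2*n - 1 = -1 + 2*n)
k(p, s) = s*p²
F(m, S) = m - 115*S (F(m, S) = (-1 + 2*1)*m - 115*S = (-1 + 2)*m - 115*S = 1*m - 115*S = m - 115*S)
(-11697 + F(38, 207))/(-26832 + k(-2, 52)) = (-11697 + (38 - 115*207))/(-26832 + 52*(-2)²) = (-11697 + (38 - 23805))/(-26832 + 52*4) = (-11697 - 23767)/(-26832 + 208) = -35464/(-26624) = -35464*(-1/26624) = 341/256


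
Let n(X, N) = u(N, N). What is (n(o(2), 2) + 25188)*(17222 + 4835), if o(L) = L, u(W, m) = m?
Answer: 555615830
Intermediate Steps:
n(X, N) = N
(n(o(2), 2) + 25188)*(17222 + 4835) = (2 + 25188)*(17222 + 4835) = 25190*22057 = 555615830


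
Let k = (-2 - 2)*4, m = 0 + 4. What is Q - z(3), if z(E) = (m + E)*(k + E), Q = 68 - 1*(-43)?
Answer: 202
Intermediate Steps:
m = 4
k = -16 (k = -4*4 = -16)
Q = 111 (Q = 68 + 43 = 111)
z(E) = (-16 + E)*(4 + E) (z(E) = (4 + E)*(-16 + E) = (-16 + E)*(4 + E))
Q - z(3) = 111 - (-64 + 3² - 12*3) = 111 - (-64 + 9 - 36) = 111 - 1*(-91) = 111 + 91 = 202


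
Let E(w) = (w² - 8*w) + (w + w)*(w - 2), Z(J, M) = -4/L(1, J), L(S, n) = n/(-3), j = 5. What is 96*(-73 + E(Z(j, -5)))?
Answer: -202848/25 ≈ -8113.9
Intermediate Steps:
L(S, n) = -n/3 (L(S, n) = n*(-⅓) = -n/3)
Z(J, M) = 12/J (Z(J, M) = -4*(-3/J) = -(-12)/J = 12/J)
E(w) = w² - 8*w + 2*w*(-2 + w) (E(w) = (w² - 8*w) + (2*w)*(-2 + w) = (w² - 8*w) + 2*w*(-2 + w) = w² - 8*w + 2*w*(-2 + w))
96*(-73 + E(Z(j, -5))) = 96*(-73 + 3*(12/5)*(-4 + 12/5)) = 96*(-73 + 3*(12/5)*(-8/5)) = 96*(-73 - 288/25) = 96*(-2113/25) = -202848/25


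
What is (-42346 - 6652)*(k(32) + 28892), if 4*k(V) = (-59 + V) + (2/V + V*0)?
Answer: -45290247843/32 ≈ -1.4153e+9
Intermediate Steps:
k(V) = -59/4 + 1/(2*V) + V/4 (k(V) = ((-59 + V) + (2/V + V*0))/4 = ((-59 + V) + (2/V + 0))/4 = ((-59 + V) + 2/V)/4 = (-59 + V + 2/V)/4 = -59/4 + 1/(2*V) + V/4)
(-42346 - 6652)*(k(32) + 28892) = (-42346 - 6652)*((1/4)*(2 + 32*(-59 + 32))/32 + 28892) = -48998*((1/4)*(1/32)*(2 + 32*(-27)) + 28892) = -48998*((1/4)*(1/32)*(2 - 864) + 28892) = -48998*((1/4)*(1/32)*(-862) + 28892) = -48998*(-431/64 + 28892) = -48998*1848657/64 = -45290247843/32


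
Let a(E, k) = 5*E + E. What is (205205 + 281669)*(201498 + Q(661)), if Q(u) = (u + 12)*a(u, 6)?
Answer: 1397628294384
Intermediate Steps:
a(E, k) = 6*E
Q(u) = 6*u*(12 + u) (Q(u) = (u + 12)*(6*u) = (12 + u)*(6*u) = 6*u*(12 + u))
(205205 + 281669)*(201498 + Q(661)) = (205205 + 281669)*(201498 + 6*661*(12 + 661)) = 486874*(201498 + 6*661*673) = 486874*(201498 + 2669118) = 486874*2870616 = 1397628294384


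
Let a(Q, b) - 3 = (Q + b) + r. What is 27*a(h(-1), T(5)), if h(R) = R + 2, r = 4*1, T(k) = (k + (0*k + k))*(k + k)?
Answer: 2916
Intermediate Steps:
T(k) = 4*k² (T(k) = (k + (0 + k))*(2*k) = (k + k)*(2*k) = (2*k)*(2*k) = 4*k²)
r = 4
h(R) = 2 + R
a(Q, b) = 7 + Q + b (a(Q, b) = 3 + ((Q + b) + 4) = 3 + (4 + Q + b) = 7 + Q + b)
27*a(h(-1), T(5)) = 27*(7 + (2 - 1) + 4*5²) = 27*(7 + 1 + 4*25) = 27*(7 + 1 + 100) = 27*108 = 2916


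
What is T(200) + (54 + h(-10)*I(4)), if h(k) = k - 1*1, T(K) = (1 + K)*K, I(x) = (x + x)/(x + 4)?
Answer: 40243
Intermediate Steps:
I(x) = 2*x/(4 + x) (I(x) = (2*x)/(4 + x) = 2*x/(4 + x))
T(K) = K*(1 + K)
h(k) = -1 + k (h(k) = k - 1 = -1 + k)
T(200) + (54 + h(-10)*I(4)) = 200*(1 + 200) + (54 + (-1 - 10)*(2*4/(4 + 4))) = 200*201 + (54 - 22*4/8) = 40200 + (54 - 22*4/8) = 40200 + (54 - 11*1) = 40200 + (54 - 11) = 40200 + 43 = 40243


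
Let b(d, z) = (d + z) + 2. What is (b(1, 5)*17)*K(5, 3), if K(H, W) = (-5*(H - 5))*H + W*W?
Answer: 1224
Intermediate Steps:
K(H, W) = W**2 + H*(25 - 5*H) (K(H, W) = (-5*(-5 + H))*H + W**2 = (25 - 5*H)*H + W**2 = H*(25 - 5*H) + W**2 = W**2 + H*(25 - 5*H))
b(d, z) = 2 + d + z
(b(1, 5)*17)*K(5, 3) = ((2 + 1 + 5)*17)*(3**2 - 5*5**2 + 25*5) = (8*17)*(9 - 5*25 + 125) = 136*(9 - 125 + 125) = 136*9 = 1224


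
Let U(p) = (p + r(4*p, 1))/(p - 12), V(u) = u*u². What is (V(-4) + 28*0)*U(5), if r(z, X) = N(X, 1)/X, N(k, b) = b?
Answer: 384/7 ≈ 54.857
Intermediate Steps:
V(u) = u³
r(z, X) = 1/X
U(p) = (1 + p)/(-12 + p) (U(p) = (p + 1/1)/(p - 12) = (p + 1)/(-12 + p) = (1 + p)/(-12 + p))
(V(-4) + 28*0)*U(5) = ((-4)³ + 28*0)*((1 + 5)/(-12 + 5)) = (-64 + 0)*(6/(-7)) = -(-64)*6/7 = -64*(-6/7) = 384/7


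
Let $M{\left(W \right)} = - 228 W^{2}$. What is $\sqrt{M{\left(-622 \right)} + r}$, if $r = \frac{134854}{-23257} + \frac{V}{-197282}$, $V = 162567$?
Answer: $\frac{29 i \sqrt{2208014713385204614250230}}{4588187474} \approx 9392.0 i$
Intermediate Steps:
$r = - \frac{30385087547}{4588187474}$ ($r = \frac{134854}{-23257} + \frac{162567}{-197282} = 134854 \left(- \frac{1}{23257}\right) + 162567 \left(- \frac{1}{197282}\right) = - \frac{134854}{23257} - \frac{162567}{197282} = - \frac{30385087547}{4588187474} \approx -6.6225$)
$\sqrt{M{\left(-622 \right)} + r} = \sqrt{- 228 \left(-622\right)^{2} - \frac{30385087547}{4588187474}} = \sqrt{\left(-228\right) 386884 - \frac{30385087547}{4588187474}} = \sqrt{-88209552 - \frac{30385087547}{4588187474}} = \sqrt{- \frac{404721991958639195}{4588187474}} = \frac{29 i \sqrt{2208014713385204614250230}}{4588187474}$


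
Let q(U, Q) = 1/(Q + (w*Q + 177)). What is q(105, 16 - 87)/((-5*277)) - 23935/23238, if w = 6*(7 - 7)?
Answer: -878480147/852892695 ≈ -1.0300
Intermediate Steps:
w = 0 (w = 6*0 = 0)
q(U, Q) = 1/(177 + Q) (q(U, Q) = 1/(Q + (0*Q + 177)) = 1/(Q + (0 + 177)) = 1/(Q + 177) = 1/(177 + Q))
q(105, 16 - 87)/((-5*277)) - 23935/23238 = 1/((177 + (16 - 87))*((-5*277))) - 23935/23238 = 1/((177 - 71)*(-1385)) - 23935*1/23238 = -1/1385/106 - 23935/23238 = (1/106)*(-1/1385) - 23935/23238 = -1/146810 - 23935/23238 = -878480147/852892695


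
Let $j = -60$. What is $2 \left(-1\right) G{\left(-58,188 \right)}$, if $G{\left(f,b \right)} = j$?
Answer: $120$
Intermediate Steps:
$G{\left(f,b \right)} = -60$
$2 \left(-1\right) G{\left(-58,188 \right)} = 2 \left(-1\right) \left(-60\right) = \left(-2\right) \left(-60\right) = 120$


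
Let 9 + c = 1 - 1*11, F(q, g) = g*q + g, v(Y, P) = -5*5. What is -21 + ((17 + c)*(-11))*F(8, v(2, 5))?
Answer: -4971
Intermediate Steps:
v(Y, P) = -25
F(q, g) = g + g*q
c = -19 (c = -9 + (1 - 1*11) = -9 + (1 - 11) = -9 - 10 = -19)
-21 + ((17 + c)*(-11))*F(8, v(2, 5)) = -21 + ((17 - 19)*(-11))*(-25*(1 + 8)) = -21 + (-2*(-11))*(-25*9) = -21 + 22*(-225) = -21 - 4950 = -4971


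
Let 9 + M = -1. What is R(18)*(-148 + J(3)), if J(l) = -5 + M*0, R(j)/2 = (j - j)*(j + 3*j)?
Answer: 0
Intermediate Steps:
M = -10 (M = -9 - 1 = -10)
R(j) = 0 (R(j) = 2*((j - j)*(j + 3*j)) = 2*(0*(4*j)) = 2*0 = 0)
J(l) = -5 (J(l) = -5 - 10*0 = -5 + 0 = -5)
R(18)*(-148 + J(3)) = 0*(-148 - 5) = 0*(-153) = 0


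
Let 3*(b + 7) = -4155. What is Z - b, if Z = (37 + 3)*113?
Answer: 5912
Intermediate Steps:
b = -1392 (b = -7 + (1/3)*(-4155) = -7 - 1385 = -1392)
Z = 4520 (Z = 40*113 = 4520)
Z - b = 4520 - 1*(-1392) = 4520 + 1392 = 5912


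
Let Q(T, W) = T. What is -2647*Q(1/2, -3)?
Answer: -2647/2 ≈ -1323.5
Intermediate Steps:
-2647*Q(1/2, -3) = -2647/2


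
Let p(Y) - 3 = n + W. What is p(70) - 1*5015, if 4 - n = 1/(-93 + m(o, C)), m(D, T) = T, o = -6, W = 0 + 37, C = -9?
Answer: -507041/102 ≈ -4971.0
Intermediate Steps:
W = 37
n = 409/102 (n = 4 - 1/(-93 - 9) = 4 - 1/(-102) = 4 - 1*(-1/102) = 4 + 1/102 = 409/102 ≈ 4.0098)
p(Y) = 4489/102 (p(Y) = 3 + (409/102 + 37) = 3 + 4183/102 = 4489/102)
p(70) - 1*5015 = 4489/102 - 1*5015 = 4489/102 - 5015 = -507041/102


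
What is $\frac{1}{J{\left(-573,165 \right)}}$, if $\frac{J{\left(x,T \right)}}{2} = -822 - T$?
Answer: $- \frac{1}{1974} \approx -0.00050659$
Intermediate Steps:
$J{\left(x,T \right)} = -1644 - 2 T$ ($J{\left(x,T \right)} = 2 \left(-822 - T\right) = -1644 - 2 T$)
$\frac{1}{J{\left(-573,165 \right)}} = \frac{1}{-1644 - 330} = \frac{1}{-1974} = - \frac{1}{1974}$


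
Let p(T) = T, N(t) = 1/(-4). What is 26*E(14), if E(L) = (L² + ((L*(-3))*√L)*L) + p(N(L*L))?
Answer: 10179/2 - 15288*√14 ≈ -52113.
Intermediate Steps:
N(t) = -¼
E(L) = -¼ + L² - 3*L^(5/2) (E(L) = (L² + ((L*(-3))*√L)*L) - ¼ = (L² + ((-3*L)*√L)*L) - ¼ = (L² + (-3*L^(3/2))*L) - ¼ = (L² - 3*L^(5/2)) - ¼ = -¼ + L² - 3*L^(5/2))
26*E(14) = 26*(-¼ + 14² - 588*√14) = 26*(-¼ + 196 - 588*√14) = 26*(783/4 - 588*√14) = 10179/2 - 15288*√14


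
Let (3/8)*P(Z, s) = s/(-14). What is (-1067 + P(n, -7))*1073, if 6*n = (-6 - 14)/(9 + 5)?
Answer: -3430381/3 ≈ -1.1435e+6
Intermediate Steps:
n = -5/21 (n = ((-6 - 14)/(9 + 5))/6 = (-20/14)/6 = (-20*1/14)/6 = (1/6)*(-10/7) = -5/21 ≈ -0.23810)
P(Z, s) = -4*s/21 (P(Z, s) = 8*(s/(-14))/3 = 8*(s*(-1/14))/3 = 8*(-s/14)/3 = -4*s/21)
(-1067 + P(n, -7))*1073 = (-1067 - 4/21*(-7))*1073 = (-1067 + 4/3)*1073 = -3197/3*1073 = -3430381/3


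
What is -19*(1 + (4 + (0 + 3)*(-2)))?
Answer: 19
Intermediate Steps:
-19*(1 + (4 + (0 + 3)*(-2))) = -19*(1 + (4 + 3*(-2))) = -19*(1 + (4 - 6)) = -19*(1 - 2) = -19*(-1) = 19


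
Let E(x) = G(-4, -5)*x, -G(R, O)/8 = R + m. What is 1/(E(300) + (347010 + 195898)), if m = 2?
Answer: 1/547708 ≈ 1.8258e-6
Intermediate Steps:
G(R, O) = -16 - 8*R (G(R, O) = -8*(R + 2) = -8*(2 + R) = -16 - 8*R)
E(x) = 16*x (E(x) = (-16 - 8*(-4))*x = (-16 + 32)*x = 16*x)
1/(E(300) + (347010 + 195898)) = 1/(16*300 + (347010 + 195898)) = 1/(4800 + 542908) = 1/547708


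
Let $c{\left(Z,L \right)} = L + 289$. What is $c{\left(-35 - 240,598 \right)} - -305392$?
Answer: $306279$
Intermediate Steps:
$c{\left(Z,L \right)} = 289 + L$
$c{\left(-35 - 240,598 \right)} - -305392 = \left(289 + 598\right) - -305392 = 887 + 305392 = 306279$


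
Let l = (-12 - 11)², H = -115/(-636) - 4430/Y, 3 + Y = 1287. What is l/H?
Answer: -35999508/222485 ≈ -161.81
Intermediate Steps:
Y = 1284 (Y = -3 + 1287 = 1284)
H = -222485/68052 (H = -115/(-636) - 4430/1284 = -115*(-1/636) - 4430*1/1284 = 115/636 - 2215/642 = -222485/68052 ≈ -3.2693)
l = 529 (l = (-23)² = 529)
l/H = 529/(-222485/68052) = 529*(-68052/222485) = -35999508/222485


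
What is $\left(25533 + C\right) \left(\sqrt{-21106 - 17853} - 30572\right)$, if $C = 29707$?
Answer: $-1688797280 + 55240 i \sqrt{38959} \approx -1.6888 \cdot 10^{9} + 1.0903 \cdot 10^{7} i$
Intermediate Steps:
$\left(25533 + C\right) \left(\sqrt{-21106 - 17853} - 30572\right) = \left(25533 + 29707\right) \left(\sqrt{-21106 - 17853} - 30572\right) = 55240 \left(\sqrt{-38959} - 30572\right) = 55240 \left(i \sqrt{38959} - 30572\right) = 55240 \left(-30572 + i \sqrt{38959}\right) = -1688797280 + 55240 i \sqrt{38959}$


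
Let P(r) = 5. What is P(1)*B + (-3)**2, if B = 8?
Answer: 49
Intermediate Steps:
P(1)*B + (-3)**2 = 5*8 + (-3)**2 = 40 + 9 = 49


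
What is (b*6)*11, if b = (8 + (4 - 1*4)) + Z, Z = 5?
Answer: 858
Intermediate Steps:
b = 13 (b = (8 + (4 - 1*4)) + 5 = (8 + (4 - 4)) + 5 = (8 + 0) + 5 = 8 + 5 = 13)
(b*6)*11 = (13*6)*11 = 78*11 = 858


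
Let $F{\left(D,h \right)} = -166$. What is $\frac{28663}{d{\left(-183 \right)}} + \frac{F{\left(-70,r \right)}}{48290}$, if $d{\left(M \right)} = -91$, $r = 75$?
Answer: $- \frac{692075688}{2197195} \approx -314.98$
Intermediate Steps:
$\frac{28663}{d{\left(-183 \right)}} + \frac{F{\left(-70,r \right)}}{48290} = \frac{28663}{-91} - \frac{166}{48290} = 28663 \left(- \frac{1}{91}\right) - \frac{83}{24145} = - \frac{28663}{91} - \frac{83}{24145} = - \frac{692075688}{2197195}$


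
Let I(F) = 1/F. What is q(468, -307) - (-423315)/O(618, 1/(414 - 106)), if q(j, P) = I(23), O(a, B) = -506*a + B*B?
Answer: -893954413969/682288829353 ≈ -1.3102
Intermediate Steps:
O(a, B) = B² - 506*a (O(a, B) = -506*a + B² = B² - 506*a)
q(j, P) = 1/23
q(468, -307) - (-423315)/O(618, 1/(414 - 106)) = 1/23 - (-423315)/((1/(414 - 106))² - 506*618) = 1/23 - (-423315)/((1/308)² - 312708) = 1/23 - (-423315)/(1/94864 - 312708) = 1/23 - (-423315)/(-29664731711/94864) = 1/23 - (-423315)*(-94864)/29664731711 = 1/23 - 1*40157354160/29664731711 = 1/23 - 40157354160/29664731711 = -893954413969/682288829353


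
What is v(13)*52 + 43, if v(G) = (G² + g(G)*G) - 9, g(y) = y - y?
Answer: 8363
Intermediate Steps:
g(y) = 0
v(G) = -9 + G² (v(G) = (G² + 0*G) - 9 = (G² + 0) - 9 = G² - 9 = -9 + G²)
v(13)*52 + 43 = (-9 + 13²)*52 + 43 = (-9 + 169)*52 + 43 = 160*52 + 43 = 8320 + 43 = 8363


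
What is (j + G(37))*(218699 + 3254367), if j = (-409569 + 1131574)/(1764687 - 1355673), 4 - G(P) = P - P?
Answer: 5586426661/279 ≈ 2.0023e+7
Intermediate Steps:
G(P) = 4 (G(P) = 4 - (P - P) = 4 - 1*0 = 4 + 0 = 4)
j = 985/558 (j = 722005/409014 = 722005*(1/409014) = 985/558 ≈ 1.7652)
(j + G(37))*(218699 + 3254367) = (985/558 + 4)*(218699 + 3254367) = (3217/558)*3473066 = 5586426661/279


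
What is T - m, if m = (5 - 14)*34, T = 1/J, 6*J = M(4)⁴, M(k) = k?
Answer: 39171/128 ≈ 306.02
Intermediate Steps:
J = 128/3 (J = (⅙)*4⁴ = (⅙)*256 = 128/3 ≈ 42.667)
T = 3/128 (T = 1/(128/3) = 3/128 ≈ 0.023438)
m = -306 (m = -9*34 = -306)
T - m = 3/128 - 1*(-306) = 3/128 + 306 = 39171/128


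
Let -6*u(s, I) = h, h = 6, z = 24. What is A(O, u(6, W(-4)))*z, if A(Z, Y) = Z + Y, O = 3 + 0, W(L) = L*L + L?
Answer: 48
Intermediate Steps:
W(L) = L + L² (W(L) = L² + L = L + L²)
u(s, I) = -1 (u(s, I) = -⅙*6 = -1)
O = 3
A(Z, Y) = Y + Z
A(O, u(6, W(-4)))*z = (-1 + 3)*24 = 2*24 = 48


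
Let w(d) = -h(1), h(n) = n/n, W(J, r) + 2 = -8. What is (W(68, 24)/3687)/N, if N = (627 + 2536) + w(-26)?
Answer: -5/5829147 ≈ -8.5776e-7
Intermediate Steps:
W(J, r) = -10 (W(J, r) = -2 - 8 = -10)
h(n) = 1
w(d) = -1 (w(d) = -1*1 = -1)
N = 3162 (N = (627 + 2536) - 1 = 3163 - 1 = 3162)
(W(68, 24)/3687)/N = -10/3687/3162 = -10*1/3687*(1/3162) = -10/3687*1/3162 = -5/5829147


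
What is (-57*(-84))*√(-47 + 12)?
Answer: 4788*I*√35 ≈ 28326.0*I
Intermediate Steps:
(-57*(-84))*√(-47 + 12) = 4788*√(-35) = 4788*(I*√35) = 4788*I*√35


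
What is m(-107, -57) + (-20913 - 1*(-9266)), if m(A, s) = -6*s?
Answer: -11305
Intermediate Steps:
m(-107, -57) + (-20913 - 1*(-9266)) = -6*(-57) + (-20913 - 1*(-9266)) = 342 + (-20913 + 9266) = 342 - 11647 = -11305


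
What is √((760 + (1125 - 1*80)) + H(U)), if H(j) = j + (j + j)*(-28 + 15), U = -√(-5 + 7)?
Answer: √(1805 + 25*√2) ≈ 42.899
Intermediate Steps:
U = -√2 ≈ -1.4142
H(j) = -25*j (H(j) = j + (2*j)*(-13) = j - 26*j = -25*j)
√((760 + (1125 - 1*80)) + H(U)) = √((760 + (1125 - 1*80)) - (-25)*√2) = √((760 + (1125 - 80)) + 25*√2) = √((760 + 1045) + 25*√2) = √(1805 + 25*√2)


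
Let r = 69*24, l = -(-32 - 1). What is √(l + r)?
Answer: √1689 ≈ 41.097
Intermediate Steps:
l = 33 (l = -1*(-33) = 33)
r = 1656
√(l + r) = √(33 + 1656) = √1689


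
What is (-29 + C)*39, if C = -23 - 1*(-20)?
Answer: -1248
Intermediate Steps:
C = -3 (C = -23 + 20 = -3)
(-29 + C)*39 = (-29 - 3)*39 = -32*39 = -1248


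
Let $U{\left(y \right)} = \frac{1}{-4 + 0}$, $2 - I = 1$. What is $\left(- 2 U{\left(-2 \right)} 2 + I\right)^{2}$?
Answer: $4$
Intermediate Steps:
$I = 1$ ($I = 2 - 1 = 1$)
$U{\left(y \right)} = - \frac{1}{4}$ ($U{\left(y \right)} = \frac{1}{-4} = - \frac{1}{4}$)
$\left(- 2 U{\left(-2 \right)} 2 + I\right)^{2} = \left(\left(-2\right) \left(- \frac{1}{4}\right) 2 + 1\right)^{2} = \left(\frac{1}{2} \cdot 2 + 1\right)^{2} = \left(1 + 1\right)^{2} = 2^{2} = 4$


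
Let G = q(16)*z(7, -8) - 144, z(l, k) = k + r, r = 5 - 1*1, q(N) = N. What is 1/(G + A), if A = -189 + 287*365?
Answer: 1/104358 ≈ 9.5824e-6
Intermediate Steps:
r = 4 (r = 5 - 1 = 4)
z(l, k) = 4 + k (z(l, k) = k + 4 = 4 + k)
G = -208 (G = 16*(4 - 8) - 144 = 16*(-4) - 144 = -64 - 144 = -208)
A = 104566 (A = -189 + 104755 = 104566)
1/(G + A) = 1/(-208 + 104566) = 1/104358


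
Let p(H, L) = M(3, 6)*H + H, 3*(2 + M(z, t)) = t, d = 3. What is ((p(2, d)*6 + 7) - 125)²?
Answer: 11236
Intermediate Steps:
M(z, t) = -2 + t/3
p(H, L) = H (p(H, L) = (-2 + (⅓)*6)*H + H = (-2 + 2)*H + H = 0*H + H = 0 + H = H)
((p(2, d)*6 + 7) - 125)² = ((2*6 + 7) - 125)² = ((12 + 7) - 125)² = (19 - 125)² = (-106)² = 11236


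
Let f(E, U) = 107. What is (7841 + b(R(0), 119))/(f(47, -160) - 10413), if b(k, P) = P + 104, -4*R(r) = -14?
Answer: -4032/5153 ≈ -0.78246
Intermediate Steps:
R(r) = 7/2 (R(r) = -¼*(-14) = 7/2)
b(k, P) = 104 + P
(7841 + b(R(0), 119))/(f(47, -160) - 10413) = (7841 + (104 + 119))/(107 - 10413) = (7841 + 223)/(-10306) = 8064*(-1/10306) = -4032/5153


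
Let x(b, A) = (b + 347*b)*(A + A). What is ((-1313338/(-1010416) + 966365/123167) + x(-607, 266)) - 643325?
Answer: -639338024857442439/5656813976 ≈ -1.1302e+8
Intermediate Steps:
x(b, A) = 696*A*b (x(b, A) = (348*b)*(2*A) = 696*A*b)
((-1313338/(-1010416) + 966365/123167) + x(-607, 266)) - 643325 = ((-1313338/(-1010416) + 966365/123167) + 696*266*(-607)) - 643325 = ((-1313338*(-1/1010416) + 966365*(1/123167)) - 112377552) - 643325 = ((656669/505208 + 966365/123167) - 112377552) - 643325 = (51735934513/5656813976 - 112377552) - 643325 = -635698855006332239/5656813976 - 643325 = -639338024857442439/5656813976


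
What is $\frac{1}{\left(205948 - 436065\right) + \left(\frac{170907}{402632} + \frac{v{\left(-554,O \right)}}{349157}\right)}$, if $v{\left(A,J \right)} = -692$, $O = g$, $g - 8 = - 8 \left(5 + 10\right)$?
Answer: $- \frac{140581781224}{32350198355169153} \approx -4.3456 \cdot 10^{-6}$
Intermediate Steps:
$g = -112$ ($g = 8 - 8 \left(5 + 10\right) = 8 - 120 = -112$)
$O = -112$
$\frac{1}{\left(205948 - 436065\right) + \left(\frac{170907}{402632} + \frac{v{\left(-554,O \right)}}{349157}\right)} = \frac{1}{\left(205948 - 436065\right) + \left(\frac{170907}{402632} - \frac{692}{349157}\right)} = \frac{1}{\left(205948 - 436065\right) + \left(170907 \cdot \frac{1}{402632} - \frac{692}{349157}\right)} = \frac{1}{-230117 + \left(\frac{170907}{402632} - \frac{692}{349157}\right)} = \frac{1}{-230117 + \frac{59394754055}{140581781224}} = \frac{1}{- \frac{32350198355169153}{140581781224}} = - \frac{140581781224}{32350198355169153}$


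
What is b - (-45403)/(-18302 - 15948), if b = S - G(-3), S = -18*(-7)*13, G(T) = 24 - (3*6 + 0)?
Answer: 55850597/34250 ≈ 1630.7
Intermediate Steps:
G(T) = 6 (G(T) = 24 - (18 + 0) = 24 - 1*18 = 24 - 18 = 6)
S = 1638 (S = 126*13 = 1638)
b = 1632 (b = 1638 - 1*6 = 1638 - 6 = 1632)
b - (-45403)/(-18302 - 15948) = 1632 - (-45403)/(-18302 - 15948) = 1632 - (-45403)/(-34250) = 1632 - (-45403)*(-1)/34250 = 1632 - 1*45403/34250 = 1632 - 45403/34250 = 55850597/34250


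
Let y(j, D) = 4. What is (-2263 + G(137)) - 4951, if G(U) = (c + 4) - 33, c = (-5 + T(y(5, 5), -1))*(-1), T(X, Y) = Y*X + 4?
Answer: -7238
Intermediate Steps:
T(X, Y) = 4 + X*Y (T(X, Y) = X*Y + 4 = 4 + X*Y)
c = 5 (c = (-5 + (4 + 4*(-1)))*(-1) = (-5 + (4 - 4))*(-1) = (-5 + 0)*(-1) = -5*(-1) = 5)
G(U) = -24 (G(U) = (5 + 4) - 33 = 9 - 33 = -24)
(-2263 + G(137)) - 4951 = (-2263 - 24) - 4951 = -2287 - 4951 = -7238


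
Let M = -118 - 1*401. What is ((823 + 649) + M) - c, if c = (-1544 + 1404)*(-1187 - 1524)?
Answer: -378587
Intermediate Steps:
c = 379540 (c = -140*(-2711) = 379540)
M = -519 (M = -118 - 401 = -519)
((823 + 649) + M) - c = ((823 + 649) - 519) - 1*379540 = (1472 - 519) - 379540 = 953 - 379540 = -378587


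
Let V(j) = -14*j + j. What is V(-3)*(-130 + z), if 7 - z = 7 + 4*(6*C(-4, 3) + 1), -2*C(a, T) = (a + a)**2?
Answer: 24726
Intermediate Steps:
C(a, T) = -2*a**2 (C(a, T) = -(a + a)**2/2 = -4*a**2/2 = -2*a**2)
z = 764 (z = 7 - (7 + 4*(6*(-2*(-4)**2) + 1)) = 7 - (7 + 4*(6*(-2*16) + 1)) = 7 - (7 + 4*(6*(-32) + 1)) = 7 - (7 + 4*(-192 + 1)) = 7 - (7 + 4*(-191)) = 7 - (7 - 764) = 7 - 1*(-757) = 7 + 757 = 764)
V(j) = -13*j
V(-3)*(-130 + z) = (-13*(-3))*(-130 + 764) = 39*634 = 24726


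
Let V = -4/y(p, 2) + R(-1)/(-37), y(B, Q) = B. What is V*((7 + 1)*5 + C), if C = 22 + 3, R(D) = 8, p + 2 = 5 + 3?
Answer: -6370/111 ≈ -57.387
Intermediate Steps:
p = 6 (p = -2 + (5 + 3) = -2 + 8 = 6)
V = -98/111 (V = -4/6 + 8/(-37) = -4*1/6 + 8*(-1/37) = -2/3 - 8/37 = -98/111 ≈ -0.88288)
C = 25
V*((7 + 1)*5 + C) = -98*((7 + 1)*5 + 25)/111 = -98*(8*5 + 25)/111 = -98*(40 + 25)/111 = -98/111*65 = -6370/111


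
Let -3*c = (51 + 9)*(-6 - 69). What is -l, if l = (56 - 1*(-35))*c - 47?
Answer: -136453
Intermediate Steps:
c = 1500 (c = -(51 + 9)*(-6 - 69)/3 = -20*(-75) = -1/3*(-4500) = 1500)
l = 136453 (l = (56 - 1*(-35))*1500 - 47 = (56 + 35)*1500 - 47 = 91*1500 - 47 = 136500 - 47 = 136453)
-l = -1*136453 = -136453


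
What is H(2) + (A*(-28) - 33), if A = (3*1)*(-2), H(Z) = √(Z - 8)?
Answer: 135 + I*√6 ≈ 135.0 + 2.4495*I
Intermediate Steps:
H(Z) = √(-8 + Z)
A = -6 (A = 3*(-2) = -6)
H(2) + (A*(-28) - 33) = √(-8 + 2) + (-6*(-28) - 33) = √(-6) + (168 - 33) = I*√6 + 135 = 135 + I*√6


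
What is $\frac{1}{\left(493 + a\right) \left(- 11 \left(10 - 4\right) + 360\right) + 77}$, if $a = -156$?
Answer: $\frac{1}{99155} \approx 1.0085 \cdot 10^{-5}$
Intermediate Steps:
$\frac{1}{\left(493 + a\right) \left(- 11 \left(10 - 4\right) + 360\right) + 77} = \frac{1}{\left(493 - 156\right) \left(- 11 \left(10 - 4\right) + 360\right) + 77} = \frac{1}{337 \left(\left(-11\right) 6 + 360\right) + 77} = \frac{1}{337 \left(-66 + 360\right) + 77} = \frac{1}{337 \cdot 294 + 77} = \frac{1}{99078 + 77} = \frac{1}{99155}$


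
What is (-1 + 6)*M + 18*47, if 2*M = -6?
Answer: 831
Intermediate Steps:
M = -3 (M = (½)*(-6) = -3)
(-1 + 6)*M + 18*47 = (-1 + 6)*(-3) + 18*47 = 5*(-3) + 846 = -15 + 846 = 831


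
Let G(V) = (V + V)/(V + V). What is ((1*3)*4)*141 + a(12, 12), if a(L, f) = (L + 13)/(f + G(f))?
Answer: 22021/13 ≈ 1693.9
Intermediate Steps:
G(V) = 1 (G(V) = (2*V)/((2*V)) = (2*V)*(1/(2*V)) = 1)
a(L, f) = (13 + L)/(1 + f) (a(L, f) = (L + 13)/(f + 1) = (13 + L)/(1 + f))
((1*3)*4)*141 + a(12, 12) = ((1*3)*4)*141 + (13 + 12)/(1 + 12) = (3*4)*141 + 25/13 = 12*141 + (1/13)*25 = 1692 + 25/13 = 22021/13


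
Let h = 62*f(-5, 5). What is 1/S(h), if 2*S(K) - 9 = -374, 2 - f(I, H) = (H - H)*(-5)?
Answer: -2/365 ≈ -0.0054795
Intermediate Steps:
f(I, H) = 2 (f(I, H) = 2 - (H - H)*(-5) = 2 - 0*(-5) = 2 - 1*0 = 2 + 0 = 2)
h = 124 (h = 62*2 = 124)
S(K) = -365/2 (S(K) = 9/2 + (½)*(-374) = 9/2 - 187 = -365/2)
1/S(h) = 1/(-365/2) = -2/365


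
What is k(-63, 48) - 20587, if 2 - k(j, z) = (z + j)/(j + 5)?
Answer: -1193945/58 ≈ -20585.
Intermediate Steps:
k(j, z) = 2 - (j + z)/(5 + j) (k(j, z) = 2 - (z + j)/(j + 5) = 2 - (j + z)/(5 + j))
k(-63, 48) - 20587 = (10 - 63 - 1*48)/(5 - 63) - 20587 = (10 - 63 - 48)/(-58) - 20587 = -1/58*(-101) - 20587 = 101/58 - 20587 = -1193945/58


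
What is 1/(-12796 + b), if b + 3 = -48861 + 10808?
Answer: -1/50852 ≈ -1.9665e-5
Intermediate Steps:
b = -38056 (b = -3 + (-48861 + 10808) = -3 - 38053 = -38056)
1/(-12796 + b) = 1/(-12796 - 38056) = 1/(-50852) = -1/50852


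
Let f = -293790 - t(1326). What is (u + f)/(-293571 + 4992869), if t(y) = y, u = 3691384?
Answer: 1698134/2349649 ≈ 0.72272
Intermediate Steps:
f = -295116 (f = -293790 - 1*1326 = -293790 - 1326 = -295116)
(u + f)/(-293571 + 4992869) = (3691384 - 295116)/(-293571 + 4992869) = 3396268/4699298 = 3396268*(1/4699298) = 1698134/2349649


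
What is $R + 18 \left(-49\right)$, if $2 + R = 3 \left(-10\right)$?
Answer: $-914$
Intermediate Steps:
$R = -32$ ($R = -2 + 3 \left(-10\right) = -2 - 30 = -32$)
$R + 18 \left(-49\right) = -32 + 18 \left(-49\right) = -32 - 882 = -914$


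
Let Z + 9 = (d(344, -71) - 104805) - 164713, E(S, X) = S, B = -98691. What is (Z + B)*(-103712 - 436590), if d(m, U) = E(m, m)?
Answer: 198763057948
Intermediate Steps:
d(m, U) = m
Z = -269183 (Z = -9 + ((344 - 104805) - 164713) = -9 + (-104461 - 164713) = -9 - 269174 = -269183)
(Z + B)*(-103712 - 436590) = (-269183 - 98691)*(-103712 - 436590) = -367874*(-540302) = 198763057948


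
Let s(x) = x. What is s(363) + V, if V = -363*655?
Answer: -237402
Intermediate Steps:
V = -237765
s(363) + V = 363 - 237765 = -237402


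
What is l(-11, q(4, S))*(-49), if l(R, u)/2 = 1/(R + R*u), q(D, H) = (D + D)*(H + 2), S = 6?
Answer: 98/715 ≈ 0.13706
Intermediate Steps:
q(D, H) = 2*D*(2 + H) (q(D, H) = (2*D)*(2 + H) = 2*D*(2 + H))
l(R, u) = 2/(R + R*u)
l(-11, q(4, S))*(-49) = (2/(-11*(1 + 2*4*(2 + 6))))*(-49) = (2*(-1/11)/(1 + 2*4*8))*(-49) = (2*(-1/11)/(1 + 64))*(-49) = (2*(-1/11)/65)*(-49) = (2*(-1/11)*(1/65))*(-49) = -2/715*(-49) = 98/715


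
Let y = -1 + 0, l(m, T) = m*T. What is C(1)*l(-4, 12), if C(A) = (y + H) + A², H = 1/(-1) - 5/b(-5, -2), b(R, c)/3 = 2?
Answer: 88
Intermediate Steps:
l(m, T) = T*m
b(R, c) = 6 (b(R, c) = 3*2 = 6)
H = -11/6 (H = 1/(-1) - 5/6 = 1*(-1) - 5*⅙ = -1 - ⅚ = -11/6 ≈ -1.8333)
y = -1
C(A) = -17/6 + A² (C(A) = (-1 - 11/6) + A² = -17/6 + A²)
C(1)*l(-4, 12) = (-17/6 + 1²)*(12*(-4)) = (-17/6 + 1)*(-48) = -11/6*(-48) = 88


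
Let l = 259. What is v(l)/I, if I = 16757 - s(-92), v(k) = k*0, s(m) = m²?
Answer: 0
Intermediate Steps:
v(k) = 0
I = 8293 (I = 16757 - 1*(-92)² = 16757 - 1*8464 = 16757 - 8464 = 8293)
v(l)/I = 0/8293 = 0*(1/8293) = 0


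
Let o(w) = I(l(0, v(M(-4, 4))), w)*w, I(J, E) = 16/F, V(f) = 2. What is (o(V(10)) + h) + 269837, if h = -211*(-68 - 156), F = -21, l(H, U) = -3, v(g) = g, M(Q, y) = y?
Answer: 6659089/21 ≈ 3.1710e+5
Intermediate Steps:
h = 47264 (h = -211*(-224) = 47264)
I(J, E) = -16/21 (I(J, E) = 16/(-21) = 16*(-1/21) = -16/21)
o(w) = -16*w/21
(o(V(10)) + h) + 269837 = (-16/21*2 + 47264) + 269837 = (-32/21 + 47264) + 269837 = 992512/21 + 269837 = 6659089/21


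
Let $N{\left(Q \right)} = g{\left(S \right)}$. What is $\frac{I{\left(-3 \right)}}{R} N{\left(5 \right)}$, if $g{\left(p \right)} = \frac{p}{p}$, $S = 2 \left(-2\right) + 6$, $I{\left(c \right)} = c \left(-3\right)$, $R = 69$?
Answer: $\frac{3}{23} \approx 0.13043$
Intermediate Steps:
$I{\left(c \right)} = - 3 c$
$S = 2$ ($S = -4 + 6 = 2$)
$g{\left(p \right)} = 1$
$N{\left(Q \right)} = 1$
$\frac{I{\left(-3 \right)}}{R} N{\left(5 \right)} = \frac{\left(-3\right) \left(-3\right)}{69} \cdot 1 = 9 \cdot \frac{1}{69} \cdot 1 = \frac{3}{23} \cdot 1 = \frac{3}{23}$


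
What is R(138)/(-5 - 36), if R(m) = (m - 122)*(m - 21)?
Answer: -1872/41 ≈ -45.659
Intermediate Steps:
R(m) = (-122 + m)*(-21 + m)
R(138)/(-5 - 36) = (2562 + 138**2 - 143*138)/(-5 - 36) = (2562 + 19044 - 19734)/(-41) = -1/41*1872 = -1872/41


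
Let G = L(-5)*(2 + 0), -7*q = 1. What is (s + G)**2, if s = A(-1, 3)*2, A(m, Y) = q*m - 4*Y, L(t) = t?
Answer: 55696/49 ≈ 1136.7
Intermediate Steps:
q = -1/7 (q = -1/7*1 = -1/7 ≈ -0.14286)
A(m, Y) = -4*Y - m/7 (A(m, Y) = -m/7 - 4*Y = -4*Y - m/7)
s = -166/7 (s = (-4*3 - 1/7*(-1))*2 = (-12 + 1/7)*2 = -83/7*2 = -166/7 ≈ -23.714)
G = -10 (G = -5*(2 + 0) = -5*2 = -10)
(s + G)**2 = (-166/7 - 10)**2 = (-236/7)**2 = 55696/49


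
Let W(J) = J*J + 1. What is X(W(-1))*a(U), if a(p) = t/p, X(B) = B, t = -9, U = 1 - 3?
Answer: 9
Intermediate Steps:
W(J) = 1 + J² (W(J) = J² + 1 = 1 + J²)
U = -2
a(p) = -9/p
X(W(-1))*a(U) = (1 + (-1)²)*(-9/(-2)) = (1 + 1)*(-9*(-½)) = 2*(9/2) = 9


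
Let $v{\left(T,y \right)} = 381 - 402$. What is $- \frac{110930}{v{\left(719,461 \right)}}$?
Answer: $\frac{110930}{21} \approx 5282.4$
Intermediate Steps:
$v{\left(T,y \right)} = -21$
$- \frac{110930}{v{\left(719,461 \right)}} = - \frac{110930}{-21} = \left(-110930\right) \left(- \frac{1}{21}\right) = \frac{110930}{21}$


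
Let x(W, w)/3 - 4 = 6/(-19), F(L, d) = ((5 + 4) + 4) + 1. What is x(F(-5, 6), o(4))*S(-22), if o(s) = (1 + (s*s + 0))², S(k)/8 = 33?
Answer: 55440/19 ≈ 2917.9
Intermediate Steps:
S(k) = 264 (S(k) = 8*33 = 264)
o(s) = (1 + s²)² (o(s) = (1 + (s² + 0))² = (1 + s²)²)
F(L, d) = 14 (F(L, d) = (9 + 4) + 1 = 13 + 1 = 14)
x(W, w) = 210/19 (x(W, w) = 12 + 3*(6/(-19)) = 12 + 3*(6*(-1/19)) = 12 + 3*(-6/19) = 12 - 18/19 = 210/19)
x(F(-5, 6), o(4))*S(-22) = (210/19)*264 = 55440/19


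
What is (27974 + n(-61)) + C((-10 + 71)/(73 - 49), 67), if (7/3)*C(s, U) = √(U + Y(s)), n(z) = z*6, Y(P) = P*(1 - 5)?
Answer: 27608 + √2046/14 ≈ 27611.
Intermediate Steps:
Y(P) = -4*P (Y(P) = P*(-4) = -4*P)
n(z) = 6*z
C(s, U) = 3*√(U - 4*s)/7
(27974 + n(-61)) + C((-10 + 71)/(73 - 49), 67) = (27974 + 6*(-61)) + 3*√(67 - 4*(-10 + 71)/(73 - 49))/7 = (27974 - 366) + 3*√(67 - 244/24)/7 = 27608 + 3*√(67 - 244/24)/7 = 27608 + 3*√(67 - 4*61/24)/7 = 27608 + 3*√(67 - 61/6)/7 = 27608 + 3*√(341/6)/7 = 27608 + 3*(√2046/6)/7 = 27608 + √2046/14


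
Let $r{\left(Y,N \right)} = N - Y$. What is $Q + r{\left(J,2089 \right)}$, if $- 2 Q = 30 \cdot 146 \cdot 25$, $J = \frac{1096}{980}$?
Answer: $- \frac{12902219}{245} \approx -52662.0$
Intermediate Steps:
$J = \frac{274}{245}$ ($J = 1096 \cdot \frac{1}{980} = \frac{274}{245} \approx 1.1184$)
$Q = -54750$ ($Q = - \frac{30 \cdot 146 \cdot 25}{2} = - \frac{4380 \cdot 25}{2} = \left(- \frac{1}{2}\right) 109500 = -54750$)
$Q + r{\left(J,2089 \right)} = -54750 + \left(2089 - \frac{274}{245}\right) = -54750 + \frac{511531}{245} = - \frac{12902219}{245}$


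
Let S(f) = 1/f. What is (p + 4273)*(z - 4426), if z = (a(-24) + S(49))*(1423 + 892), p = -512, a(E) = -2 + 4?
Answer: 46301671/49 ≈ 9.4493e+5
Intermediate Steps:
a(E) = 2
z = 229185/49 (z = (2 + 1/49)*(1423 + 892) = (2 + 1/49)*2315 = (99/49)*2315 = 229185/49 ≈ 4677.2)
(p + 4273)*(z - 4426) = (-512 + 4273)*(229185/49 - 4426) = 3761*(12311/49) = 46301671/49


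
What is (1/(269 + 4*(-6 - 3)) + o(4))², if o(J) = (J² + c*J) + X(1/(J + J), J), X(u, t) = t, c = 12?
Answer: 251064025/54289 ≈ 4624.6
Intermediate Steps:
o(J) = J² + 13*J (o(J) = (J² + 12*J) + J = J² + 13*J)
(1/(269 + 4*(-6 - 3)) + o(4))² = (1/(269 + 4*(-6 - 3)) + 4*(13 + 4))² = (1/(269 + 4*(-9)) + 4*17)² = (1/(269 - 36) + 68)² = (1/233 + 68)² = (15845/233)² = 251064025/54289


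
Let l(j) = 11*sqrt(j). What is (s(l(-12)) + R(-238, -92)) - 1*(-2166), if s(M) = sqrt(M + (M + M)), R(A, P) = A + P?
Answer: 1836 + 3**(3/4)*sqrt(22)*sqrt(I) ≈ 1843.6 + 7.5603*I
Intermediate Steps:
s(M) = sqrt(3)*sqrt(M) (s(M) = sqrt(M + 2*M) = sqrt(3*M) = sqrt(3)*sqrt(M))
(s(l(-12)) + R(-238, -92)) - 1*(-2166) = (sqrt(3)*sqrt(11*sqrt(-12)) + (-238 - 92)) - 1*(-2166) = (sqrt(3)*sqrt(11*(2*I*sqrt(3))) - 330) + 2166 = (sqrt(3)*sqrt(22*I*sqrt(3)) - 330) + 2166 = (sqrt(3)*(3**(1/4)*sqrt(22)*sqrt(I)) - 330) + 2166 = (3**(3/4)*sqrt(22)*sqrt(I) - 330) + 2166 = (-330 + 3**(3/4)*sqrt(22)*sqrt(I)) + 2166 = 1836 + 3**(3/4)*sqrt(22)*sqrt(I)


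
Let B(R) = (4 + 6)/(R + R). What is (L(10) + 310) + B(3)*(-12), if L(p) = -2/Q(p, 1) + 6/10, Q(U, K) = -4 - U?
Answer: 10176/35 ≈ 290.74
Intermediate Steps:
B(R) = 5/R (B(R) = 10/((2*R)) = 10*(1/(2*R)) = 5/R)
L(p) = 3/5 - 2/(-4 - p) (L(p) = -2/(-4 - p) + 6/10 = -2/(-4 - p) + 6*(1/10) = -2/(-4 - p) + 3/5 = 3/5 - 2/(-4 - p))
(L(10) + 310) + B(3)*(-12) = ((22 + 3*10)/(5*(4 + 10)) + 310) + (5/3)*(-12) = ((1/5)*(22 + 30)/14 + 310) + (5*(1/3))*(-12) = ((1/5)*(1/14)*52 + 310) + (5/3)*(-12) = (26/35 + 310) - 20 = 10876/35 - 20 = 10176/35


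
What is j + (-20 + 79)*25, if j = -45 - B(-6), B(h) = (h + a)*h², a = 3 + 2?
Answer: 1466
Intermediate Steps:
a = 5
B(h) = h²*(5 + h) (B(h) = (h + 5)*h² = (5 + h)*h² = h²*(5 + h))
j = -9 (j = -45 - (-6)²*(5 - 6) = -45 - 36*(-1) = -45 - 1*(-36) = -45 + 36 = -9)
j + (-20 + 79)*25 = -9 + (-20 + 79)*25 = -9 + 59*25 = -9 + 1475 = 1466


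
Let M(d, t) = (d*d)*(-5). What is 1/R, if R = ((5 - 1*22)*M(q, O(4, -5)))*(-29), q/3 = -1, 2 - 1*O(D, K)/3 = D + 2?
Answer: -1/22185 ≈ -4.5075e-5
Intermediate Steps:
O(D, K) = -3*D (O(D, K) = 6 - 3*(D + 2) = 6 - 3*(2 + D) = 6 + (-6 - 3*D) = -3*D)
q = -3 (q = 3*(-1) = -3)
M(d, t) = -5*d² (M(d, t) = d²*(-5) = -5*d²)
R = -22185 (R = ((5 - 1*22)*(-5*(-3)²))*(-29) = ((5 - 22)*(-5*9))*(-29) = -17*(-45)*(-29) = 765*(-29) = -22185)
1/R = 1/(-22185) = -1/22185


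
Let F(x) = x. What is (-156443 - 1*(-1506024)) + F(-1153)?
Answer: 1348428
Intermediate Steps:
(-156443 - 1*(-1506024)) + F(-1153) = (-156443 - 1*(-1506024)) - 1153 = (-156443 + 1506024) - 1153 = 1349581 - 1153 = 1348428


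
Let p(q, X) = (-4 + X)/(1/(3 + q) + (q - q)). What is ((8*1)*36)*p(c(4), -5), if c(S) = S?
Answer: -18144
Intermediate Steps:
p(q, X) = (-4 + X)*(3 + q) (p(q, X) = (-4 + X)/(1/(3 + q) + 0) = (-4 + X)/(1/(3 + q)) = (-4 + X)*(3 + q))
((8*1)*36)*p(c(4), -5) = ((8*1)*36)*(-12 - 4*4 + 3*(-5) - 5*4) = (8*36)*(-12 - 16 - 15 - 20) = 288*(-63) = -18144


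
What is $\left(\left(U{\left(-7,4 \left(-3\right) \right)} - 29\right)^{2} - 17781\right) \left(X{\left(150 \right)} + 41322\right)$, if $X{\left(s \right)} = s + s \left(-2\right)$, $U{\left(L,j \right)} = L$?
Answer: $-678720420$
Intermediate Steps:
$X{\left(s \right)} = - s$ ($X{\left(s \right)} = s - 2 s = - s$)
$\left(\left(U{\left(-7,4 \left(-3\right) \right)} - 29\right)^{2} - 17781\right) \left(X{\left(150 \right)} + 41322\right) = \left(\left(-7 - 29\right)^{2} - 17781\right) \left(\left(-1\right) 150 + 41322\right) = \left(\left(-36\right)^{2} - 17781\right) \left(-150 + 41322\right) = \left(1296 - 17781\right) 41172 = \left(-16485\right) 41172 = -678720420$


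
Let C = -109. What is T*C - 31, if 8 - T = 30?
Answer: 2367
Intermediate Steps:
T = -22 (T = 8 - 1*30 = 8 - 30 = -22)
T*C - 31 = -22*(-109) - 31 = 2398 - 31 = 2367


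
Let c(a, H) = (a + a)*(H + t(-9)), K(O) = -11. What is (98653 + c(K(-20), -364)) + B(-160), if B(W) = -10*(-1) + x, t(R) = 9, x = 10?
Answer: 106483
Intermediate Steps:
B(W) = 20 (B(W) = -10*(-1) + 10 = 10 + 10 = 20)
c(a, H) = 2*a*(9 + H) (c(a, H) = (a + a)*(H + 9) = (2*a)*(9 + H) = 2*a*(9 + H))
(98653 + c(K(-20), -364)) + B(-160) = (98653 + 2*(-11)*(9 - 364)) + 20 = (98653 + 2*(-11)*(-355)) + 20 = (98653 + 7810) + 20 = 106463 + 20 = 106483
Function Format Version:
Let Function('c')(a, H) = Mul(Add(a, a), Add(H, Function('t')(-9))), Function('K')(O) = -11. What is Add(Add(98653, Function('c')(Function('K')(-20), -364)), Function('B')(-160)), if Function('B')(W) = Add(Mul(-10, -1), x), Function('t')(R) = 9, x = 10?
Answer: 106483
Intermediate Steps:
Function('B')(W) = 20 (Function('B')(W) = Add(Mul(-10, -1), 10) = Add(10, 10) = 20)
Function('c')(a, H) = Mul(2, a, Add(9, H)) (Function('c')(a, H) = Mul(Add(a, a), Add(H, 9)) = Mul(Mul(2, a), Add(9, H)) = Mul(2, a, Add(9, H)))
Add(Add(98653, Function('c')(Function('K')(-20), -364)), Function('B')(-160)) = Add(Add(98653, Mul(2, -11, Add(9, -364))), 20) = Add(Add(98653, Mul(2, -11, -355)), 20) = Add(Add(98653, 7810), 20) = Add(106463, 20) = 106483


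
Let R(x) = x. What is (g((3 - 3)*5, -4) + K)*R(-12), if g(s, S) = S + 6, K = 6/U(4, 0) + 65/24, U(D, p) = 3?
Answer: -161/2 ≈ -80.500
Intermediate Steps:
K = 113/24 (K = 6/3 + 65/24 = 6*(⅓) + 65*(1/24) = 2 + 65/24 = 113/24 ≈ 4.7083)
g(s, S) = 6 + S
(g((3 - 3)*5, -4) + K)*R(-12) = ((6 - 4) + 113/24)*(-12) = (2 + 113/24)*(-12) = (161/24)*(-12) = -161/2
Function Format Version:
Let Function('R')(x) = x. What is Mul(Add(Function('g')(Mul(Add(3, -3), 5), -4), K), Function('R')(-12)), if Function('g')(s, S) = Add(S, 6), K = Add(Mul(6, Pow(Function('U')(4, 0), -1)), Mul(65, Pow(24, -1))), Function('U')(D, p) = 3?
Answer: Rational(-161, 2) ≈ -80.500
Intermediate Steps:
K = Rational(113, 24) (K = Add(Mul(6, Pow(3, -1)), Mul(65, Pow(24, -1))) = Add(Mul(6, Rational(1, 3)), Mul(65, Rational(1, 24))) = Add(2, Rational(65, 24)) = Rational(113, 24) ≈ 4.7083)
Function('g')(s, S) = Add(6, S)
Mul(Add(Function('g')(Mul(Add(3, -3), 5), -4), K), Function('R')(-12)) = Mul(Add(Add(6, -4), Rational(113, 24)), -12) = Mul(Add(2, Rational(113, 24)), -12) = Mul(Rational(161, 24), -12) = Rational(-161, 2)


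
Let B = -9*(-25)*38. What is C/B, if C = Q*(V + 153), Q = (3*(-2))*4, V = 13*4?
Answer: -164/285 ≈ -0.57544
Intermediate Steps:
V = 52
Q = -24 (Q = -6*4 = -24)
B = 8550 (B = 225*38 = 8550)
C = -4920 (C = -24*(52 + 153) = -24*205 = -4920)
C/B = -4920/8550 = -4920*1/8550 = -164/285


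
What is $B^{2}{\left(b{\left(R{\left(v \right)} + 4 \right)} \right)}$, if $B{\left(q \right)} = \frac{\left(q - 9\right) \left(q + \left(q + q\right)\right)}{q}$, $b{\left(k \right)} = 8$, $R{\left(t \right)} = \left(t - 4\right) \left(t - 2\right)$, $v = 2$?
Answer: $9$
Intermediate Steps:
$R{\left(t \right)} = \left(-4 + t\right) \left(-2 + t\right)$
$B{\left(q \right)} = -27 + 3 q$ ($B{\left(q \right)} = \frac{\left(-9 + q\right) \left(q + 2 q\right)}{q} = \frac{\left(-9 + q\right) 3 q}{q} = \frac{3 q \left(-9 + q\right)}{q} = -27 + 3 q$)
$B^{2}{\left(b{\left(R{\left(v \right)} + 4 \right)} \right)} = \left(-27 + 3 \cdot 8\right)^{2} = \left(-27 + 24\right)^{2} = \left(-3\right)^{2} = 9$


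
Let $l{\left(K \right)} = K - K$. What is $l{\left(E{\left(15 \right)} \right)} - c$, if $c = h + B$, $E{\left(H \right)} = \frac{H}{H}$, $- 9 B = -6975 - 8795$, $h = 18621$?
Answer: $- \frac{183359}{9} \approx -20373.0$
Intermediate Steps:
$B = \frac{15770}{9}$ ($B = - \frac{-6975 - 8795}{9} = \left(- \frac{1}{9}\right) \left(-15770\right) = \frac{15770}{9} \approx 1752.2$)
$E{\left(H \right)} = 1$
$c = \frac{183359}{9}$ ($c = 18621 + \frac{15770}{9} = \frac{183359}{9} \approx 20373.0$)
$l{\left(K \right)} = 0$
$l{\left(E{\left(15 \right)} \right)} - c = 0 - \frac{183359}{9} = - \frac{183359}{9}$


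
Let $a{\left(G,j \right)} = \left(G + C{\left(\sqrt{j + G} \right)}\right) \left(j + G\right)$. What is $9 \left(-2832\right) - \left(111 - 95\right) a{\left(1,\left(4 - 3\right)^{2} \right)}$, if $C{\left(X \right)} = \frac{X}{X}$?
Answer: $-25552$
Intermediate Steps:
$C{\left(X \right)} = 1$
$a{\left(G,j \right)} = \left(1 + G\right) \left(G + j\right)$ ($a{\left(G,j \right)} = \left(G + 1\right) \left(j + G\right) = \left(1 + G\right) \left(G + j\right)$)
$9 \left(-2832\right) - \left(111 - 95\right) a{\left(1,\left(4 - 3\right)^{2} \right)} = 9 \left(-2832\right) - \left(111 - 95\right) \left(1 + \left(4 - 3\right)^{2} + 1^{2} + 1 \left(4 - 3\right)^{2}\right) = -25488 - 16 \left(1 + 1^{2} + 1 + 1 \cdot 1^{2}\right) = -25488 - 16 \left(1 + 1 + 1 + 1 \cdot 1\right) = -25488 - 16 \left(1 + 1 + 1 + 1\right) = -25488 - 16 \cdot 4 = -25488 - 64 = -25552$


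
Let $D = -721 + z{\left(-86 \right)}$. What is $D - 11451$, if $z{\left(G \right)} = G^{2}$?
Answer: $-4776$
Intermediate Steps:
$D = 6675$ ($D = -721 + \left(-86\right)^{2} = -721 + 7396 = 6675$)
$D - 11451 = 6675 - 11451 = -4776$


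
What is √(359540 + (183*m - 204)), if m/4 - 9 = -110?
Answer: 2*√71351 ≈ 534.23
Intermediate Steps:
m = -404 (m = 36 + 4*(-110) = 36 - 440 = -404)
√(359540 + (183*m - 204)) = √(359540 + (183*(-404) - 204)) = √(359540 + (-73932 - 204)) = √(359540 - 74136) = √285404 = 2*√71351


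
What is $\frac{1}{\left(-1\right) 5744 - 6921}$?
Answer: $- \frac{1}{12665} \approx -7.8958 \cdot 10^{-5}$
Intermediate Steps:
$\frac{1}{\left(-1\right) 5744 - 6921} = \frac{1}{-5744 - 6921} = \frac{1}{-12665} = - \frac{1}{12665}$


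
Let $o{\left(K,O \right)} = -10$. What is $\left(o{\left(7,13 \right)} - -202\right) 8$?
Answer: $1536$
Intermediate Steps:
$\left(o{\left(7,13 \right)} - -202\right) 8 = \left(-10 - -202\right) 8 = \left(-10 + 202\right) 8 = 192 \cdot 8 = 1536$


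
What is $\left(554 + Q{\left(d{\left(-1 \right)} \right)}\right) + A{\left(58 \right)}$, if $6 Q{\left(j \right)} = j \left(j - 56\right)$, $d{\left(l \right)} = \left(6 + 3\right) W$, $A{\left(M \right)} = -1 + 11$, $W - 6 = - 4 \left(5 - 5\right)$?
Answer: $546$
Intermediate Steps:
$W = 6$ ($W = 6 - 4 \left(5 - 5\right) = 6 - 0 = 6 + 0 = 6$)
$A{\left(M \right)} = 10$
$d{\left(l \right)} = 54$ ($d{\left(l \right)} = \left(6 + 3\right) 6 = 9 \cdot 6 = 54$)
$Q{\left(j \right)} = \frac{j \left(-56 + j\right)}{6}$ ($Q{\left(j \right)} = \frac{j \left(j - 56\right)}{6} = \frac{j \left(-56 + j\right)}{6}$)
$\left(554 + Q{\left(d{\left(-1 \right)} \right)}\right) + A{\left(58 \right)} = \left(554 + \frac{1}{6} \cdot 54 \left(-56 + 54\right)\right) + 10 = \left(554 + \frac{1}{6} \cdot 54 \left(-2\right)\right) + 10 = \left(554 - 18\right) + 10 = 536 + 10 = 546$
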